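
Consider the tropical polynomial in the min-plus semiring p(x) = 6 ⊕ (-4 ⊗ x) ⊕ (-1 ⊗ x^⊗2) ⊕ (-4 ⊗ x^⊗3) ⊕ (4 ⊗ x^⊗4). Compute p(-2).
p(-2) = -10

A tropical monomial a ⊗ x^⊗i evaluates to a + i · x. Evaluating each term at x = -2:
  Term 0 contributes 6 + 0 · -2 = 6
  Term 1 contributes -4 + 1 · -2 = -6
  Term 2 contributes -1 + 2 · -2 = -5
  Term 3 contributes -4 + 3 · -2 = -10
  Term 4 contributes 4 + 4 · -2 = -4
p(-2) = ⊕ of these = min[6, -6, -5, -10, -4] = -10.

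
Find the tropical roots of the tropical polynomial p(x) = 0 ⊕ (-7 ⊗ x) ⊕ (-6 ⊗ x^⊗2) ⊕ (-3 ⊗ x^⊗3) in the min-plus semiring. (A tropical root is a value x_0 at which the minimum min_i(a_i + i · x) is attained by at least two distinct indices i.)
Roots: {-3, -1, 7}

Each tropical root is a break point of the lower envelope of the lines y = a_i + i · x (there are 4 lines, with slopes 0, 1, ..., 3). Only the lines that attain the minimum somewhere contribute to roots; other lines are dominated. Here the surviving (envelope) indices are i = 3, i = 2, i = 1, i = 0.
Intersections between consecutive envelope lines give the roots: for adjacent envelope indices i < j the intersection is x = (a_i − a_j) / (j − i). Reading off the sorted break points: {-3, -1, 7}.
Verification: at each break x_0, at least two indices attain the minimum of min_i(a_i + i · x_0).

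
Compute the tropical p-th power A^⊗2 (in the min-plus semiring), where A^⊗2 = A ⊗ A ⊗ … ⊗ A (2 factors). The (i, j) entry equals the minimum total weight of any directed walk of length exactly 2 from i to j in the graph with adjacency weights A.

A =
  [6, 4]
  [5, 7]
A^⊗2 =
  [9, 10]
  [11, 9]

Each entry (A^⊗2)_ij equals the minimum over all length-2 walks i = v_0 → v_1 → … → v_2 = j of Σ_t A[v_t][v_{t+1}]. For example, for (i, j) = (0, 1) we minimise over 2 possible intermediate vertex sequences; the minimum is 10, attained along the walk 0 → 0 → 1.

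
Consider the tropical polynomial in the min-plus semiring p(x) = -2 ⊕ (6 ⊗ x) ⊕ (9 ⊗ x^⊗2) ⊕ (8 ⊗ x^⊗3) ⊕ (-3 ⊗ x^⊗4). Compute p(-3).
p(-3) = -15

A tropical monomial a ⊗ x^⊗i evaluates to a + i · x. Evaluating each term at x = -3:
  Term 0 contributes -2 + 0 · -3 = -2
  Term 1 contributes 6 + 1 · -3 = 3
  Term 2 contributes 9 + 2 · -3 = 3
  Term 3 contributes 8 + 3 · -3 = -1
  Term 4 contributes -3 + 4 · -3 = -15
p(-3) = ⊕ of these = min[-2, 3, 3, -1, -15] = -15.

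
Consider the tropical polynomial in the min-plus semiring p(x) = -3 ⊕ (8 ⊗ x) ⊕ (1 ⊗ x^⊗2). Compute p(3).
p(3) = -3

A tropical monomial a ⊗ x^⊗i evaluates to a + i · x. Evaluating each term at x = 3:
  Term 0 contributes -3 + 0 · 3 = -3
  Term 1 contributes 8 + 1 · 3 = 11
  Term 2 contributes 1 + 2 · 3 = 7
p(3) = ⊕ of these = min[-3, 11, 7] = -3.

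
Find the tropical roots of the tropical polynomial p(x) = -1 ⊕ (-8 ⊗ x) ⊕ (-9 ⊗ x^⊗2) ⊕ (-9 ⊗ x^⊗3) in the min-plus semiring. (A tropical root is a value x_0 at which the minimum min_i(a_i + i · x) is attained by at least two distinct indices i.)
Roots: {0, 1, 7}

Each tropical root is a break point of the lower envelope of the lines y = a_i + i · x (there are 4 lines, with slopes 0, 1, ..., 3). Only the lines that attain the minimum somewhere contribute to roots; other lines are dominated. Here the surviving (envelope) indices are i = 3, i = 2, i = 1, i = 0.
Intersections between consecutive envelope lines give the roots: for adjacent envelope indices i < j the intersection is x = (a_i − a_j) / (j − i). Reading off the sorted break points: {0, 1, 7}.
Verification: at each break x_0, at least two indices attain the minimum of min_i(a_i + i · x_0).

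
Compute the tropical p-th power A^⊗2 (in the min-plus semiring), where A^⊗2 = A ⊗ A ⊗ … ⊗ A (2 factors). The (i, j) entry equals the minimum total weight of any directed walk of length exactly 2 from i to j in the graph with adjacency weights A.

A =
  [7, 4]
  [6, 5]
A^⊗2 =
  [10, 9]
  [11, 10]

Each entry (A^⊗2)_ij equals the minimum over all length-2 walks i = v_0 → v_1 → … → v_2 = j of Σ_t A[v_t][v_{t+1}]. For example, for (i, j) = (0, 1) we minimise over 2 possible intermediate vertex sequences; the minimum is 9, attained along the walk 0 → 1 → 1.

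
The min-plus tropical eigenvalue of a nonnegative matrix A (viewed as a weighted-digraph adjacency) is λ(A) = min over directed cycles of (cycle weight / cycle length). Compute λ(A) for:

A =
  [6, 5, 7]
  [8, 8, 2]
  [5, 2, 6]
λ(A) = 2

Enumerate directed cycles and compute their means (weight / length). Sample:
  cycle 0 → 0: weight = 6, length = 1, mean = 6/1 ≈ 6.000
  cycle 1 → 1: weight = 8, length = 1, mean = 8/1 ≈ 8.000
  cycle 2 → 2: weight = 6, length = 1, mean = 6/1 ≈ 6.000
  cycle 0 → 1 → 0: weight = 13, length = 2, mean = 13/2 ≈ 6.500
  cycle 0 → 2 → 0: weight = 12, length = 2, mean = 12/2 ≈ 6.000
  cycle 1 → 0 → 1: weight = 13, length = 2, mean = 13/2 ≈ 6.500
Minimum mean = 2.000, attained e.g. along the cycle 1 → 2 → 1 with weight 4 and length 2. So λ(A) = 4/2 = 2.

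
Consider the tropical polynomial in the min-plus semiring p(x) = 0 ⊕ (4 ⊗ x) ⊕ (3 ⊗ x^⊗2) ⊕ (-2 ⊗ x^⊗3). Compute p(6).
p(6) = 0

A tropical monomial a ⊗ x^⊗i evaluates to a + i · x. Evaluating each term at x = 6:
  Term 0 contributes 0 + 0 · 6 = 0
  Term 1 contributes 4 + 1 · 6 = 10
  Term 2 contributes 3 + 2 · 6 = 15
  Term 3 contributes -2 + 3 · 6 = 16
p(6) = ⊕ of these = min[0, 10, 15, 16] = 0.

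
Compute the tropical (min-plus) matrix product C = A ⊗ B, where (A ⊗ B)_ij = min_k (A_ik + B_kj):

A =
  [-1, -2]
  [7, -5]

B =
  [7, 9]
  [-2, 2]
A ⊗ B =
  [-4, 0]
  [-7, -3]

Apply the min-plus product entry-by-entry:
  C[0][0] = min over k of (A[0][0] + B[0][0] = -1 + 7 = 6, A[0][1] + B[1][0] = -2 + -2 = -4) = -4 (attained at k = 1)
  C[0][1] = min over k of (A[0][0] + B[0][1] = -1 + 9 = 8, A[0][1] + B[1][1] = -2 + 2 = 0) = 0 (attained at k = 1)
  C[1][0] = min over k of (A[1][0] + B[0][0] = 7 + 7 = 14, A[1][1] + B[1][0] = -5 + -2 = -7) = -7 (attained at k = 1)
  C[1][1] = min over k of (A[1][0] + B[0][1] = 7 + 9 = 16, A[1][1] + B[1][1] = -5 + 2 = -3) = -3 (attained at k = 1)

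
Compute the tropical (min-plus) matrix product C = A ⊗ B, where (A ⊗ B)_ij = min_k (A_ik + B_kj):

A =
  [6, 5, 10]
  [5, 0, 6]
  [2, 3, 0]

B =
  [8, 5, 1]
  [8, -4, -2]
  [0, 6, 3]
A ⊗ B =
  [10, 1, 3]
  [6, -4, -2]
  [0, -1, 1]

Apply the min-plus product entry-by-entry:
  C[0][0] = min over k of (A[0][0] + B[0][0] = 6 + 8 = 14, A[0][1] + B[1][0] = 5 + 8 = 13, A[0][2] + B[2][0] = 10 + 0 = 10) = 10 (attained at k = 2)
  C[0][1] = min over k of (A[0][0] + B[0][1] = 6 + 5 = 11, A[0][1] + B[1][1] = 5 + -4 = 1, A[0][2] + B[2][1] = 10 + 6 = 16) = 1 (attained at k = 1)
  C[0][2] = min over k of (A[0][0] + B[0][2] = 6 + 1 = 7, A[0][1] + B[1][2] = 5 + -2 = 3, A[0][2] + B[2][2] = 10 + 3 = 13) = 3 (attained at k = 1)
  C[1][0] = min over k of (A[1][0] + B[0][0] = 5 + 8 = 13, A[1][1] + B[1][0] = 0 + 8 = 8, A[1][2] + B[2][0] = 6 + 0 = 6) = 6 (attained at k = 2)
  C[1][1] = min over k of (A[1][0] + B[0][1] = 5 + 5 = 10, A[1][1] + B[1][1] = 0 + -4 = -4, A[1][2] + B[2][1] = 6 + 6 = 12) = -4 (attained at k = 1)
  C[1][2] = min over k of (A[1][0] + B[0][2] = 5 + 1 = 6, A[1][1] + B[1][2] = 0 + -2 = -2, A[1][2] + B[2][2] = 6 + 3 = 9) = -2 (attained at k = 1)
  C[2][0] = min over k of (A[2][0] + B[0][0] = 2 + 8 = 10, A[2][1] + B[1][0] = 3 + 8 = 11, A[2][2] + B[2][0] = 0 + 0 = 0) = 0 (attained at k = 2)
  C[2][1] = min over k of (A[2][0] + B[0][1] = 2 + 5 = 7, A[2][1] + B[1][1] = 3 + -4 = -1, A[2][2] + B[2][1] = 0 + 6 = 6) = -1 (attained at k = 1)
  C[2][2] = min over k of (A[2][0] + B[0][2] = 2 + 1 = 3, A[2][1] + B[1][2] = 3 + -2 = 1, A[2][2] + B[2][2] = 0 + 3 = 3) = 1 (attained at k = 1)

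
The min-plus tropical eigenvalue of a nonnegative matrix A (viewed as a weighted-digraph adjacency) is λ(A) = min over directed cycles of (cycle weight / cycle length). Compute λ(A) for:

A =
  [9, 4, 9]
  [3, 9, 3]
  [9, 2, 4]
λ(A) = 5/2

Enumerate directed cycles and compute their means (weight / length). Sample:
  cycle 0 → 0: weight = 9, length = 1, mean = 9/1 ≈ 9.000
  cycle 1 → 1: weight = 9, length = 1, mean = 9/1 ≈ 9.000
  cycle 2 → 2: weight = 4, length = 1, mean = 4/1 ≈ 4.000
  cycle 0 → 1 → 0: weight = 7, length = 2, mean = 7/2 ≈ 3.500
  cycle 0 → 2 → 0: weight = 18, length = 2, mean = 18/2 ≈ 9.000
  cycle 1 → 0 → 1: weight = 7, length = 2, mean = 7/2 ≈ 3.500
Minimum mean = 2.500, attained e.g. along the cycle 1 → 2 → 1 with weight 5 and length 2. So λ(A) = 5/2 = 5/2.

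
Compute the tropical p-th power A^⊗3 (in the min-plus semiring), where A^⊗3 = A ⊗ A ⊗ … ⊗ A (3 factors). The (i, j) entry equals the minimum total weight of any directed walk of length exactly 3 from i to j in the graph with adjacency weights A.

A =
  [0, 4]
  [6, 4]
A^⊗3 =
  [0, 4]
  [6, 10]

Each entry (A^⊗3)_ij equals the minimum over all length-3 walks i = v_0 → v_1 → … → v_3 = j of Σ_t A[v_t][v_{t+1}]. For example, for (i, j) = (0, 1) we minimise over 4 possible intermediate vertex sequences; the minimum is 4, attained along the walk 0 → 0 → 0 → 1.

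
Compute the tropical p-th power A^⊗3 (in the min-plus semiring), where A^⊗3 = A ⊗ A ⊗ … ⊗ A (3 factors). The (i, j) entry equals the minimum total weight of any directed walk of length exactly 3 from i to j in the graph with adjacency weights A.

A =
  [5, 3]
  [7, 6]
A^⊗3 =
  [15, 13]
  [17, 15]

Each entry (A^⊗3)_ij equals the minimum over all length-3 walks i = v_0 → v_1 → … → v_3 = j of Σ_t A[v_t][v_{t+1}]. For example, for (i, j) = (0, 1) we minimise over 4 possible intermediate vertex sequences; the minimum is 13, attained along the walk 0 → 0 → 0 → 1.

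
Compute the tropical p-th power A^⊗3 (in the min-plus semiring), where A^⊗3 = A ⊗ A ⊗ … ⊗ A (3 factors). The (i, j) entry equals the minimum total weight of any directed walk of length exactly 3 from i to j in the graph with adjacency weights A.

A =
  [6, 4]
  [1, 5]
A^⊗3 =
  [10, 9]
  [6, 10]

Each entry (A^⊗3)_ij equals the minimum over all length-3 walks i = v_0 → v_1 → … → v_3 = j of Σ_t A[v_t][v_{t+1}]. For example, for (i, j) = (0, 1) we minimise over 4 possible intermediate vertex sequences; the minimum is 9, attained along the walk 0 → 1 → 0 → 1.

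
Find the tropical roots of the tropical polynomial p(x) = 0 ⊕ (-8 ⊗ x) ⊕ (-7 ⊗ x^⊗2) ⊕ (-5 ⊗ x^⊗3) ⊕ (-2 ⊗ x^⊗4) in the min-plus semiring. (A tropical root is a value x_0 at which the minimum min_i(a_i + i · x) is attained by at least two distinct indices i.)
Roots: {-3, -2, -1, 8}

Each tropical root is a break point of the lower envelope of the lines y = a_i + i · x (there are 5 lines, with slopes 0, 1, ..., 4). Only the lines that attain the minimum somewhere contribute to roots; other lines are dominated. Here the surviving (envelope) indices are i = 4, i = 3, i = 2, i = 1, i = 0.
Intersections between consecutive envelope lines give the roots: for adjacent envelope indices i < j the intersection is x = (a_i − a_j) / (j − i). Reading off the sorted break points: {-3, -2, -1, 8}.
Verification: at each break x_0, at least two indices attain the minimum of min_i(a_i + i · x_0).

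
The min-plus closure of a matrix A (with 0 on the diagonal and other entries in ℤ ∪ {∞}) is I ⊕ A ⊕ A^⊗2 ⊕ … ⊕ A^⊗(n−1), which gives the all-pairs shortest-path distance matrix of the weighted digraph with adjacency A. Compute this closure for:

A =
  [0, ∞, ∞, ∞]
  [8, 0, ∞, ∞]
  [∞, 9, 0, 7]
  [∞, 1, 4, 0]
Closure =
  [0, ∞, ∞, ∞]
  [8, 0, ∞, ∞]
  [16, 8, 0, 7]
  [9, 1, 4, 0]

This is the Floyd-Warshall all-pairs shortest-path computation. For each intermediate vertex k = 0, 1, …, 3, update dist[i][j] ← min(dist[i][j], dist[i][k] + dist[k][j]). The final matrix gives, for each (i, j), the minimum total weight of any directed path from i to j (possibly empty when i = j).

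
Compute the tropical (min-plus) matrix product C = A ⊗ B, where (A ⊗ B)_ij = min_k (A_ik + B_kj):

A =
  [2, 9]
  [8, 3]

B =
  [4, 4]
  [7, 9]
A ⊗ B =
  [6, 6]
  [10, 12]

Apply the min-plus product entry-by-entry:
  C[0][0] = min over k of (A[0][0] + B[0][0] = 2 + 4 = 6, A[0][1] + B[1][0] = 9 + 7 = 16) = 6 (attained at k = 0)
  C[0][1] = min over k of (A[0][0] + B[0][1] = 2 + 4 = 6, A[0][1] + B[1][1] = 9 + 9 = 18) = 6 (attained at k = 0)
  C[1][0] = min over k of (A[1][0] + B[0][0] = 8 + 4 = 12, A[1][1] + B[1][0] = 3 + 7 = 10) = 10 (attained at k = 1)
  C[1][1] = min over k of (A[1][0] + B[0][1] = 8 + 4 = 12, A[1][1] + B[1][1] = 3 + 9 = 12) = 12 (attained at k = 0)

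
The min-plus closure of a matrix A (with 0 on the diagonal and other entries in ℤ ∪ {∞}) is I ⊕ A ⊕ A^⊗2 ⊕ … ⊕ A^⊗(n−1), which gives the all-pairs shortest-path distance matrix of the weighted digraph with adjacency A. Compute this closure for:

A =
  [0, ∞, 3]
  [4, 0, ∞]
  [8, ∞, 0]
Closure =
  [0, ∞, 3]
  [4, 0, 7]
  [8, ∞, 0]

This is the Floyd-Warshall all-pairs shortest-path computation. For each intermediate vertex k = 0, 1, …, 2, update dist[i][j] ← min(dist[i][j], dist[i][k] + dist[k][j]). The final matrix gives, for each (i, j), the minimum total weight of any directed path from i to j (possibly empty when i = j).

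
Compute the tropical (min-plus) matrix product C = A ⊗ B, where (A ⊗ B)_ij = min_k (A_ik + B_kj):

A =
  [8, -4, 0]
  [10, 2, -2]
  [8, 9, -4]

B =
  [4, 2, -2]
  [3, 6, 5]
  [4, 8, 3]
A ⊗ B =
  [-1, 2, 1]
  [2, 6, 1]
  [0, 4, -1]

Apply the min-plus product entry-by-entry:
  C[0][0] = min over k of (A[0][0] + B[0][0] = 8 + 4 = 12, A[0][1] + B[1][0] = -4 + 3 = -1, A[0][2] + B[2][0] = 0 + 4 = 4) = -1 (attained at k = 1)
  C[0][1] = min over k of (A[0][0] + B[0][1] = 8 + 2 = 10, A[0][1] + B[1][1] = -4 + 6 = 2, A[0][2] + B[2][1] = 0 + 8 = 8) = 2 (attained at k = 1)
  C[0][2] = min over k of (A[0][0] + B[0][2] = 8 + -2 = 6, A[0][1] + B[1][2] = -4 + 5 = 1, A[0][2] + B[2][2] = 0 + 3 = 3) = 1 (attained at k = 1)
  C[1][0] = min over k of (A[1][0] + B[0][0] = 10 + 4 = 14, A[1][1] + B[1][0] = 2 + 3 = 5, A[1][2] + B[2][0] = -2 + 4 = 2) = 2 (attained at k = 2)
  C[1][1] = min over k of (A[1][0] + B[0][1] = 10 + 2 = 12, A[1][1] + B[1][1] = 2 + 6 = 8, A[1][2] + B[2][1] = -2 + 8 = 6) = 6 (attained at k = 2)
  C[1][2] = min over k of (A[1][0] + B[0][2] = 10 + -2 = 8, A[1][1] + B[1][2] = 2 + 5 = 7, A[1][2] + B[2][2] = -2 + 3 = 1) = 1 (attained at k = 2)
  C[2][0] = min over k of (A[2][0] + B[0][0] = 8 + 4 = 12, A[2][1] + B[1][0] = 9 + 3 = 12, A[2][2] + B[2][0] = -4 + 4 = 0) = 0 (attained at k = 2)
  C[2][1] = min over k of (A[2][0] + B[0][1] = 8 + 2 = 10, A[2][1] + B[1][1] = 9 + 6 = 15, A[2][2] + B[2][1] = -4 + 8 = 4) = 4 (attained at k = 2)
  C[2][2] = min over k of (A[2][0] + B[0][2] = 8 + -2 = 6, A[2][1] + B[1][2] = 9 + 5 = 14, A[2][2] + B[2][2] = -4 + 3 = -1) = -1 (attained at k = 2)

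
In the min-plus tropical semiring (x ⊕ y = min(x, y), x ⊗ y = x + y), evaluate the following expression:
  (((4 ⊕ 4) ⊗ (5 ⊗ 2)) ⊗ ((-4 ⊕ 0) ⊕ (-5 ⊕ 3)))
(((4 ⊕ 4) ⊗ (5 ⊗ 2)) ⊗ ((-4 ⊕ 0) ⊕ (-5 ⊕ 3))) = 6

Expand innermost to outermost. Recall ⊕ takes the minimum of its arguments and ⊗ takes their sum. Working out the expression (((4 ⊕ 4) ⊗ (5 ⊗ 2)) ⊗ ((-4 ⊕ 0) ⊕ (-5 ⊕ 3))) gives 6.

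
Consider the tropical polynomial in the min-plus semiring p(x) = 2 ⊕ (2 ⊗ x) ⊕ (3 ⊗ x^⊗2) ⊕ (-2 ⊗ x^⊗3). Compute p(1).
p(1) = 1

A tropical monomial a ⊗ x^⊗i evaluates to a + i · x. Evaluating each term at x = 1:
  Term 0 contributes 2 + 0 · 1 = 2
  Term 1 contributes 2 + 1 · 1 = 3
  Term 2 contributes 3 + 2 · 1 = 5
  Term 3 contributes -2 + 3 · 1 = 1
p(1) = ⊕ of these = min[2, 3, 5, 1] = 1.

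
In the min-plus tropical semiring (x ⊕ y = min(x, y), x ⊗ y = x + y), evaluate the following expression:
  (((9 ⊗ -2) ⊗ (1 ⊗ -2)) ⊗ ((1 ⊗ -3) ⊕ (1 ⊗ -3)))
(((9 ⊗ -2) ⊗ (1 ⊗ -2)) ⊗ ((1 ⊗ -3) ⊕ (1 ⊗ -3))) = 4

Expand innermost to outermost. Recall ⊕ takes the minimum of its arguments and ⊗ takes their sum. Working out the expression (((9 ⊗ -2) ⊗ (1 ⊗ -2)) ⊗ ((1 ⊗ -3) ⊕ (1 ⊗ -3))) gives 4.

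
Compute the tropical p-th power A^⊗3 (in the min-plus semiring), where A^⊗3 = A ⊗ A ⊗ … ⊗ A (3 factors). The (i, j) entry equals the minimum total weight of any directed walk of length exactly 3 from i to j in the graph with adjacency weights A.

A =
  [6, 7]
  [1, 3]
A^⊗3 =
  [11, 13]
  [7, 9]

Each entry (A^⊗3)_ij equals the minimum over all length-3 walks i = v_0 → v_1 → … → v_3 = j of Σ_t A[v_t][v_{t+1}]. For example, for (i, j) = (0, 1) we minimise over 4 possible intermediate vertex sequences; the minimum is 13, attained along the walk 0 → 1 → 1 → 1.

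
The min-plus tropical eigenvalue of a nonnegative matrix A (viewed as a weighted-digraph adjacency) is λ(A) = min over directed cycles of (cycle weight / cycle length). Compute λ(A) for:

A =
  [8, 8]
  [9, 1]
λ(A) = 1

Enumerate directed cycles and compute their means (weight / length). Sample:
  cycle 0 → 0: weight = 8, length = 1, mean = 8/1 ≈ 8.000
  cycle 1 → 1: weight = 1, length = 1, mean = 1/1 ≈ 1.000
  cycle 0 → 1 → 0: weight = 17, length = 2, mean = 17/2 ≈ 8.500
  cycle 1 → 0 → 1: weight = 17, length = 2, mean = 17/2 ≈ 8.500
Minimum mean = 1.000, attained e.g. along the cycle 1 → 1 with weight 1 and length 1. So λ(A) = 1/1 = 1.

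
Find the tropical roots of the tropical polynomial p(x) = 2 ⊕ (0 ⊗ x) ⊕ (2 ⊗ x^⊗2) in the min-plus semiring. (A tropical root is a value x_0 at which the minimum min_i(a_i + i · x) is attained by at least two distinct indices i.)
Roots: {-2, 2}

Each tropical root is a break point of the lower envelope of the lines y = a_i + i · x (there are 3 lines, with slopes 0, 1, ..., 2). Only the lines that attain the minimum somewhere contribute to roots; other lines are dominated. Here the surviving (envelope) indices are i = 2, i = 1, i = 0.
Intersections between consecutive envelope lines give the roots: for adjacent envelope indices i < j the intersection is x = (a_i − a_j) / (j − i). Reading off the sorted break points: {-2, 2}.
Verification: at each break x_0, at least two indices attain the minimum of min_i(a_i + i · x_0).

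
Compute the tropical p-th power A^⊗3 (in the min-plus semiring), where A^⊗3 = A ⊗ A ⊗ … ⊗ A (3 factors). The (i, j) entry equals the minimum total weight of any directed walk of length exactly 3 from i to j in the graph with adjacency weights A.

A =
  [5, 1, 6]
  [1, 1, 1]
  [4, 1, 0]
A^⊗3 =
  [3, 3, 2]
  [3, 2, 1]
  [2, 1, 0]

Each entry (A^⊗3)_ij equals the minimum over all length-3 walks i = v_0 → v_1 → … → v_3 = j of Σ_t A[v_t][v_{t+1}]. For example, for (i, j) = (0, 2) we minimise over 9 possible intermediate vertex sequences; the minimum is 2, attained along the walk 0 → 1 → 2 → 2.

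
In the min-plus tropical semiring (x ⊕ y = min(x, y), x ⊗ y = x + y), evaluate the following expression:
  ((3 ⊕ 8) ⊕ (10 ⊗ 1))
((3 ⊕ 8) ⊕ (10 ⊗ 1)) = 3

Expand innermost to outermost. Recall ⊕ takes the minimum of its arguments and ⊗ takes their sum. Working out the expression ((3 ⊕ 8) ⊕ (10 ⊗ 1)) gives 3.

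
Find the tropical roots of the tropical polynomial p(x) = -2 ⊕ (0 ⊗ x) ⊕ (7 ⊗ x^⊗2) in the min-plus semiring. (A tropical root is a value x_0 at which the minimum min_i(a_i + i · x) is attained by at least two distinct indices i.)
Roots: {-7, -2}

Each tropical root is a break point of the lower envelope of the lines y = a_i + i · x (there are 3 lines, with slopes 0, 1, ..., 2). Only the lines that attain the minimum somewhere contribute to roots; other lines are dominated. Here the surviving (envelope) indices are i = 2, i = 1, i = 0.
Intersections between consecutive envelope lines give the roots: for adjacent envelope indices i < j the intersection is x = (a_i − a_j) / (j − i). Reading off the sorted break points: {-7, -2}.
Verification: at each break x_0, at least two indices attain the minimum of min_i(a_i + i · x_0).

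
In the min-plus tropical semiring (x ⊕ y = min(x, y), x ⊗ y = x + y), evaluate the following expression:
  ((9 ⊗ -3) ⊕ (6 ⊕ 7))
((9 ⊗ -3) ⊕ (6 ⊕ 7)) = 6

Expand innermost to outermost. Recall ⊕ takes the minimum of its arguments and ⊗ takes their sum. Working out the expression ((9 ⊗ -3) ⊕ (6 ⊕ 7)) gives 6.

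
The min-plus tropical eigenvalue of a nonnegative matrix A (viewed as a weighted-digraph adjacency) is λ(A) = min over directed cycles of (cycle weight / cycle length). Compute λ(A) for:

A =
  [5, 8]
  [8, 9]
λ(A) = 5

Enumerate directed cycles and compute their means (weight / length). Sample:
  cycle 0 → 0: weight = 5, length = 1, mean = 5/1 ≈ 5.000
  cycle 1 → 1: weight = 9, length = 1, mean = 9/1 ≈ 9.000
  cycle 0 → 1 → 0: weight = 16, length = 2, mean = 16/2 ≈ 8.000
  cycle 1 → 0 → 1: weight = 16, length = 2, mean = 16/2 ≈ 8.000
Minimum mean = 5.000, attained e.g. along the cycle 0 → 0 with weight 5 and length 1. So λ(A) = 5/1 = 5.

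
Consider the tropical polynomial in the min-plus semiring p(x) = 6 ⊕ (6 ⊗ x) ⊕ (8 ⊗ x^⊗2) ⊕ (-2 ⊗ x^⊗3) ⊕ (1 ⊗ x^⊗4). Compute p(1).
p(1) = 1

A tropical monomial a ⊗ x^⊗i evaluates to a + i · x. Evaluating each term at x = 1:
  Term 0 contributes 6 + 0 · 1 = 6
  Term 1 contributes 6 + 1 · 1 = 7
  Term 2 contributes 8 + 2 · 1 = 10
  Term 3 contributes -2 + 3 · 1 = 1
  Term 4 contributes 1 + 4 · 1 = 5
p(1) = ⊕ of these = min[6, 7, 10, 1, 5] = 1.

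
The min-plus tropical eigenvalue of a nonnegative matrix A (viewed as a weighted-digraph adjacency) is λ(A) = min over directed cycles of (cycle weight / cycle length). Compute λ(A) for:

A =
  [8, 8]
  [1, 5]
λ(A) = 9/2

Enumerate directed cycles and compute their means (weight / length). Sample:
  cycle 0 → 0: weight = 8, length = 1, mean = 8/1 ≈ 8.000
  cycle 1 → 1: weight = 5, length = 1, mean = 5/1 ≈ 5.000
  cycle 0 → 1 → 0: weight = 9, length = 2, mean = 9/2 ≈ 4.500
  cycle 1 → 0 → 1: weight = 9, length = 2, mean = 9/2 ≈ 4.500
Minimum mean = 4.500, attained e.g. along the cycle 0 → 1 → 0 with weight 9 and length 2. So λ(A) = 9/2 = 9/2.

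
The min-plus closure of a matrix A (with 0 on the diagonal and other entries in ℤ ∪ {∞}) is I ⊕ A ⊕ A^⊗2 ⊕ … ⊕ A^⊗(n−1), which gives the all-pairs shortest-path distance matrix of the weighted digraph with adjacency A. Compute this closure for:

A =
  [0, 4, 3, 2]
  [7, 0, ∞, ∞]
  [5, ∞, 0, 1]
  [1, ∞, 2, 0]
Closure =
  [0, 4, 3, 2]
  [7, 0, 10, 9]
  [2, 6, 0, 1]
  [1, 5, 2, 0]

This is the Floyd-Warshall all-pairs shortest-path computation. For each intermediate vertex k = 0, 1, …, 3, update dist[i][j] ← min(dist[i][j], dist[i][k] + dist[k][j]). The final matrix gives, for each (i, j), the minimum total weight of any directed path from i to j (possibly empty when i = j).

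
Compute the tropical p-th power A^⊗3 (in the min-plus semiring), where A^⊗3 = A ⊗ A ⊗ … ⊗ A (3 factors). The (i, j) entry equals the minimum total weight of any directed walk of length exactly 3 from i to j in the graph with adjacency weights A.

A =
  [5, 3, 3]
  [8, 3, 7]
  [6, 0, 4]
A^⊗3 =
  [11, 6, 10]
  [14, 9, 13]
  [11, 6, 10]

Each entry (A^⊗3)_ij equals the minimum over all length-3 walks i = v_0 → v_1 → … → v_3 = j of Σ_t A[v_t][v_{t+1}]. For example, for (i, j) = (0, 2) we minimise over 9 possible intermediate vertex sequences; the minimum is 10, attained along the walk 0 → 2 → 1 → 2.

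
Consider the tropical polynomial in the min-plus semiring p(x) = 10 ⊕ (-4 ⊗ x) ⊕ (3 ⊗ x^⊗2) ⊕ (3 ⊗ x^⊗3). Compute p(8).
p(8) = 4

A tropical monomial a ⊗ x^⊗i evaluates to a + i · x. Evaluating each term at x = 8:
  Term 0 contributes 10 + 0 · 8 = 10
  Term 1 contributes -4 + 1 · 8 = 4
  Term 2 contributes 3 + 2 · 8 = 19
  Term 3 contributes 3 + 3 · 8 = 27
p(8) = ⊕ of these = min[10, 4, 19, 27] = 4.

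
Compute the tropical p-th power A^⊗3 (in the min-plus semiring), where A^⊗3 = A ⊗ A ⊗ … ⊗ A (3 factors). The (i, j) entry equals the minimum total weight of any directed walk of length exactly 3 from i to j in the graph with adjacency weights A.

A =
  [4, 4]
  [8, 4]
A^⊗3 =
  [12, 12]
  [16, 12]

Each entry (A^⊗3)_ij equals the minimum over all length-3 walks i = v_0 → v_1 → … → v_3 = j of Σ_t A[v_t][v_{t+1}]. For example, for (i, j) = (0, 1) we minimise over 4 possible intermediate vertex sequences; the minimum is 12, attained along the walk 0 → 0 → 0 → 1.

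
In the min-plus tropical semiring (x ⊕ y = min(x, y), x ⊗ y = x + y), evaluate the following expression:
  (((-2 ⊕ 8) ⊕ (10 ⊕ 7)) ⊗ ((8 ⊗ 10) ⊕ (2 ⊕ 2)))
(((-2 ⊕ 8) ⊕ (10 ⊕ 7)) ⊗ ((8 ⊗ 10) ⊕ (2 ⊕ 2))) = 0

Expand innermost to outermost. Recall ⊕ takes the minimum of its arguments and ⊗ takes their sum. Working out the expression (((-2 ⊕ 8) ⊕ (10 ⊕ 7)) ⊗ ((8 ⊗ 10) ⊕ (2 ⊕ 2))) gives 0.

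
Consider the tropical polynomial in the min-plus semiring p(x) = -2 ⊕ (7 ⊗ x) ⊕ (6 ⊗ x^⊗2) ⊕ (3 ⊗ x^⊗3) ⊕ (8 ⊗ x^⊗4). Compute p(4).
p(4) = -2

A tropical monomial a ⊗ x^⊗i evaluates to a + i · x. Evaluating each term at x = 4:
  Term 0 contributes -2 + 0 · 4 = -2
  Term 1 contributes 7 + 1 · 4 = 11
  Term 2 contributes 6 + 2 · 4 = 14
  Term 3 contributes 3 + 3 · 4 = 15
  Term 4 contributes 8 + 4 · 4 = 24
p(4) = ⊕ of these = min[-2, 11, 14, 15, 24] = -2.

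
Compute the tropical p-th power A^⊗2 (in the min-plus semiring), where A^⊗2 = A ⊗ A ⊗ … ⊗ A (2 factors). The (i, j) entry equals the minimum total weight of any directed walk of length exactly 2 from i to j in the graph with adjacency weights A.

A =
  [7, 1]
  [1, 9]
A^⊗2 =
  [2, 8]
  [8, 2]

Each entry (A^⊗2)_ij equals the minimum over all length-2 walks i = v_0 → v_1 → … → v_2 = j of Σ_t A[v_t][v_{t+1}]. For example, for (i, j) = (0, 1) we minimise over 2 possible intermediate vertex sequences; the minimum is 8, attained along the walk 0 → 0 → 1.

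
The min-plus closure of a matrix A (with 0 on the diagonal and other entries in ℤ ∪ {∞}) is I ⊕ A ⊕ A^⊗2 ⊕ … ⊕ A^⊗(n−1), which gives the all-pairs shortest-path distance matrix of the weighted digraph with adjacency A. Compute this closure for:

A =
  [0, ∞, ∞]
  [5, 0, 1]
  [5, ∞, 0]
Closure =
  [0, ∞, ∞]
  [5, 0, 1]
  [5, ∞, 0]

This is the Floyd-Warshall all-pairs shortest-path computation. For each intermediate vertex k = 0, 1, …, 2, update dist[i][j] ← min(dist[i][j], dist[i][k] + dist[k][j]). The final matrix gives, for each (i, j), the minimum total weight of any directed path from i to j (possibly empty when i = j).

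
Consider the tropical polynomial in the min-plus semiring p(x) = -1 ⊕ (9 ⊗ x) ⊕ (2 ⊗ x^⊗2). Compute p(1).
p(1) = -1

A tropical monomial a ⊗ x^⊗i evaluates to a + i · x. Evaluating each term at x = 1:
  Term 0 contributes -1 + 0 · 1 = -1
  Term 1 contributes 9 + 1 · 1 = 10
  Term 2 contributes 2 + 2 · 1 = 4
p(1) = ⊕ of these = min[-1, 10, 4] = -1.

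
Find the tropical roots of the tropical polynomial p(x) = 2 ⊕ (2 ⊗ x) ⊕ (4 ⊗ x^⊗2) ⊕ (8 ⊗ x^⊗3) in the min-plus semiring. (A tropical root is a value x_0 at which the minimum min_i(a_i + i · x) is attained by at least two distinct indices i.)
Roots: {-4, -2, 0}

Each tropical root is a break point of the lower envelope of the lines y = a_i + i · x (there are 4 lines, with slopes 0, 1, ..., 3). Only the lines that attain the minimum somewhere contribute to roots; other lines are dominated. Here the surviving (envelope) indices are i = 3, i = 2, i = 1, i = 0.
Intersections between consecutive envelope lines give the roots: for adjacent envelope indices i < j the intersection is x = (a_i − a_j) / (j − i). Reading off the sorted break points: {-4, -2, 0}.
Verification: at each break x_0, at least two indices attain the minimum of min_i(a_i + i · x_0).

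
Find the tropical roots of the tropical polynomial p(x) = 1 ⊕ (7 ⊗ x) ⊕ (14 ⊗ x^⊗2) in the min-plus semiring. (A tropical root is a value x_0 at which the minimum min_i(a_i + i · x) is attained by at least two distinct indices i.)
Roots: {-7, -6}

Each tropical root is a break point of the lower envelope of the lines y = a_i + i · x (there are 3 lines, with slopes 0, 1, ..., 2). Only the lines that attain the minimum somewhere contribute to roots; other lines are dominated. Here the surviving (envelope) indices are i = 2, i = 1, i = 0.
Intersections between consecutive envelope lines give the roots: for adjacent envelope indices i < j the intersection is x = (a_i − a_j) / (j − i). Reading off the sorted break points: {-7, -6}.
Verification: at each break x_0, at least two indices attain the minimum of min_i(a_i + i · x_0).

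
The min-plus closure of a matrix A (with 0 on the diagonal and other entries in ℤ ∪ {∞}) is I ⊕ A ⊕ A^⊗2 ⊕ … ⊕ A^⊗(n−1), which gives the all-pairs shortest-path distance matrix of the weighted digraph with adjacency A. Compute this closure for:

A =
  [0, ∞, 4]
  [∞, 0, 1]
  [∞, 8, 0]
Closure =
  [0, 12, 4]
  [∞, 0, 1]
  [∞, 8, 0]

This is the Floyd-Warshall all-pairs shortest-path computation. For each intermediate vertex k = 0, 1, …, 2, update dist[i][j] ← min(dist[i][j], dist[i][k] + dist[k][j]). The final matrix gives, for each (i, j), the minimum total weight of any directed path from i to j (possibly empty when i = j).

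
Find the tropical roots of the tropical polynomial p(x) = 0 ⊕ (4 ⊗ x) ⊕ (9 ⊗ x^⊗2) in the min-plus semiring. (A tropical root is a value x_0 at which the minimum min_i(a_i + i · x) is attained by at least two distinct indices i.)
Roots: {-5, -4}

Each tropical root is a break point of the lower envelope of the lines y = a_i + i · x (there are 3 lines, with slopes 0, 1, ..., 2). Only the lines that attain the minimum somewhere contribute to roots; other lines are dominated. Here the surviving (envelope) indices are i = 2, i = 1, i = 0.
Intersections between consecutive envelope lines give the roots: for adjacent envelope indices i < j the intersection is x = (a_i − a_j) / (j − i). Reading off the sorted break points: {-5, -4}.
Verification: at each break x_0, at least two indices attain the minimum of min_i(a_i + i · x_0).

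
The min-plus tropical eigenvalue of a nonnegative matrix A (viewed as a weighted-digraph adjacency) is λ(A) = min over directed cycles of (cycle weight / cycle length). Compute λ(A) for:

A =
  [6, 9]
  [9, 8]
λ(A) = 6

Enumerate directed cycles and compute their means (weight / length). Sample:
  cycle 0 → 0: weight = 6, length = 1, mean = 6/1 ≈ 6.000
  cycle 1 → 1: weight = 8, length = 1, mean = 8/1 ≈ 8.000
  cycle 0 → 1 → 0: weight = 18, length = 2, mean = 18/2 ≈ 9.000
  cycle 1 → 0 → 1: weight = 18, length = 2, mean = 18/2 ≈ 9.000
Minimum mean = 6.000, attained e.g. along the cycle 0 → 0 with weight 6 and length 1. So λ(A) = 6/1 = 6.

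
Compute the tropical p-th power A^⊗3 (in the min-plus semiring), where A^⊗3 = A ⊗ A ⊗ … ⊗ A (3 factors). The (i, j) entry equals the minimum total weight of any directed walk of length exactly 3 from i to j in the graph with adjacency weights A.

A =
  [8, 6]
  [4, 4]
A^⊗3 =
  [14, 14]
  [12, 12]

Each entry (A^⊗3)_ij equals the minimum over all length-3 walks i = v_0 → v_1 → … → v_3 = j of Σ_t A[v_t][v_{t+1}]. For example, for (i, j) = (0, 1) we minimise over 4 possible intermediate vertex sequences; the minimum is 14, attained along the walk 0 → 1 → 1 → 1.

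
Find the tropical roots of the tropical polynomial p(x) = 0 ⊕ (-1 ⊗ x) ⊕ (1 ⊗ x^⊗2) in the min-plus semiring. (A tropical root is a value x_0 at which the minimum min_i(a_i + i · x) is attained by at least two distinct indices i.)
Roots: {-2, 1}

Each tropical root is a break point of the lower envelope of the lines y = a_i + i · x (there are 3 lines, with slopes 0, 1, ..., 2). Only the lines that attain the minimum somewhere contribute to roots; other lines are dominated. Here the surviving (envelope) indices are i = 2, i = 1, i = 0.
Intersections between consecutive envelope lines give the roots: for adjacent envelope indices i < j the intersection is x = (a_i − a_j) / (j − i). Reading off the sorted break points: {-2, 1}.
Verification: at each break x_0, at least two indices attain the minimum of min_i(a_i + i · x_0).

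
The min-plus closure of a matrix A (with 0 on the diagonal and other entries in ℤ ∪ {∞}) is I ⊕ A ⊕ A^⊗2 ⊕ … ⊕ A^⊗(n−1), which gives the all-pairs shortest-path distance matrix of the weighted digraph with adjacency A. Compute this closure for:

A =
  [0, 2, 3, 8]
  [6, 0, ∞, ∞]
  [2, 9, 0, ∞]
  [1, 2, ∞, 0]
Closure =
  [0, 2, 3, 8]
  [6, 0, 9, 14]
  [2, 4, 0, 10]
  [1, 2, 4, 0]

This is the Floyd-Warshall all-pairs shortest-path computation. For each intermediate vertex k = 0, 1, …, 3, update dist[i][j] ← min(dist[i][j], dist[i][k] + dist[k][j]). The final matrix gives, for each (i, j), the minimum total weight of any directed path from i to j (possibly empty when i = j).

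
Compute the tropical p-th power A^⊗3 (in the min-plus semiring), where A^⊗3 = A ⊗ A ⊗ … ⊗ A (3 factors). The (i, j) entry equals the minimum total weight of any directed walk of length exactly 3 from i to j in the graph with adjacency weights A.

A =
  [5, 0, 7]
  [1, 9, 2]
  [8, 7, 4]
A^⊗3 =
  [6, 1, 6]
  [2, 6, 3]
  [9, 8, 10]

Each entry (A^⊗3)_ij equals the minimum over all length-3 walks i = v_0 → v_1 → … → v_3 = j of Σ_t A[v_t][v_{t+1}]. For example, for (i, j) = (0, 2) we minimise over 9 possible intermediate vertex sequences; the minimum is 6, attained along the walk 0 → 1 → 2 → 2.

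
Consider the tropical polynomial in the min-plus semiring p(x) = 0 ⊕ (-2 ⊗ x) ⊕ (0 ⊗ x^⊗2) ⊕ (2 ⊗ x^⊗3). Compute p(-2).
p(-2) = -4

A tropical monomial a ⊗ x^⊗i evaluates to a + i · x. Evaluating each term at x = -2:
  Term 0 contributes 0 + 0 · -2 = 0
  Term 1 contributes -2 + 1 · -2 = -4
  Term 2 contributes 0 + 2 · -2 = -4
  Term 3 contributes 2 + 3 · -2 = -4
p(-2) = ⊕ of these = min[0, -4, -4, -4] = -4.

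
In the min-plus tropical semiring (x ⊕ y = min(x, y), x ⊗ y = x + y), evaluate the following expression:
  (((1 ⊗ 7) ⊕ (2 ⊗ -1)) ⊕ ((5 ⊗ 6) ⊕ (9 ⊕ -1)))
(((1 ⊗ 7) ⊕ (2 ⊗ -1)) ⊕ ((5 ⊗ 6) ⊕ (9 ⊕ -1))) = -1

Expand innermost to outermost. Recall ⊕ takes the minimum of its arguments and ⊗ takes their sum. Working out the expression (((1 ⊗ 7) ⊕ (2 ⊗ -1)) ⊕ ((5 ⊗ 6) ⊕ (9 ⊕ -1))) gives -1.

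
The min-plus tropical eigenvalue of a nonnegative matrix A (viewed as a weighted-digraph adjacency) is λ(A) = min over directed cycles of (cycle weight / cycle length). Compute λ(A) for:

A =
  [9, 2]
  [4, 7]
λ(A) = 3

Enumerate directed cycles and compute their means (weight / length). Sample:
  cycle 0 → 0: weight = 9, length = 1, mean = 9/1 ≈ 9.000
  cycle 1 → 1: weight = 7, length = 1, mean = 7/1 ≈ 7.000
  cycle 0 → 1 → 0: weight = 6, length = 2, mean = 6/2 ≈ 3.000
  cycle 1 → 0 → 1: weight = 6, length = 2, mean = 6/2 ≈ 3.000
Minimum mean = 3.000, attained e.g. along the cycle 0 → 1 → 0 with weight 6 and length 2. So λ(A) = 6/2 = 3.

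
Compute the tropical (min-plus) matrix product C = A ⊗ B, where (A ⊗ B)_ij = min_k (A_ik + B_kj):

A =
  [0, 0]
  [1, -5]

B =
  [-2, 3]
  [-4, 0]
A ⊗ B =
  [-4, 0]
  [-9, -5]

Apply the min-plus product entry-by-entry:
  C[0][0] = min over k of (A[0][0] + B[0][0] = 0 + -2 = -2, A[0][1] + B[1][0] = 0 + -4 = -4) = -4 (attained at k = 1)
  C[0][1] = min over k of (A[0][0] + B[0][1] = 0 + 3 = 3, A[0][1] + B[1][1] = 0 + 0 = 0) = 0 (attained at k = 1)
  C[1][0] = min over k of (A[1][0] + B[0][0] = 1 + -2 = -1, A[1][1] + B[1][0] = -5 + -4 = -9) = -9 (attained at k = 1)
  C[1][1] = min over k of (A[1][0] + B[0][1] = 1 + 3 = 4, A[1][1] + B[1][1] = -5 + 0 = -5) = -5 (attained at k = 1)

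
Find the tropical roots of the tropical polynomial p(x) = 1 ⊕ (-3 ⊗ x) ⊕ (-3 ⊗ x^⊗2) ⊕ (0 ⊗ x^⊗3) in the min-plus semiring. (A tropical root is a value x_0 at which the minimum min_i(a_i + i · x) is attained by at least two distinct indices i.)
Roots: {-3, 0, 4}

Each tropical root is a break point of the lower envelope of the lines y = a_i + i · x (there are 4 lines, with slopes 0, 1, ..., 3). Only the lines that attain the minimum somewhere contribute to roots; other lines are dominated. Here the surviving (envelope) indices are i = 3, i = 2, i = 1, i = 0.
Intersections between consecutive envelope lines give the roots: for adjacent envelope indices i < j the intersection is x = (a_i − a_j) / (j − i). Reading off the sorted break points: {-3, 0, 4}.
Verification: at each break x_0, at least two indices attain the minimum of min_i(a_i + i · x_0).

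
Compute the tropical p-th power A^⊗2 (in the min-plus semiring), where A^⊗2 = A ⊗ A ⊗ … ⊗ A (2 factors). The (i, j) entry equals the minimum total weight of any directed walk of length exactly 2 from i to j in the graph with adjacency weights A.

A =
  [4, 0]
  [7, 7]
A^⊗2 =
  [7, 4]
  [11, 7]

Each entry (A^⊗2)_ij equals the minimum over all length-2 walks i = v_0 → v_1 → … → v_2 = j of Σ_t A[v_t][v_{t+1}]. For example, for (i, j) = (0, 1) we minimise over 2 possible intermediate vertex sequences; the minimum is 4, attained along the walk 0 → 0 → 1.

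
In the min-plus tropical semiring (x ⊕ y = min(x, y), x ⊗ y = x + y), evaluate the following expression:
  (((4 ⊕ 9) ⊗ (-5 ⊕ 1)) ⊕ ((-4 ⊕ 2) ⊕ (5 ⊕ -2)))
(((4 ⊕ 9) ⊗ (-5 ⊕ 1)) ⊕ ((-4 ⊕ 2) ⊕ (5 ⊕ -2))) = -4

Expand innermost to outermost. Recall ⊕ takes the minimum of its arguments and ⊗ takes their sum. Working out the expression (((4 ⊕ 9) ⊗ (-5 ⊕ 1)) ⊕ ((-4 ⊕ 2) ⊕ (5 ⊕ -2))) gives -4.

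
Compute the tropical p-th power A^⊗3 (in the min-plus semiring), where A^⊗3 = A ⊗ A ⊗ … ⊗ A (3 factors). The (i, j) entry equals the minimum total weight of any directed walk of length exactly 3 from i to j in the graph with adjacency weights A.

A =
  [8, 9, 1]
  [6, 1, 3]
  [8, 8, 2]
A^⊗3 =
  [11, 10, 5]
  [8, 3, 5]
  [12, 10, 6]

Each entry (A^⊗3)_ij equals the minimum over all length-3 walks i = v_0 → v_1 → … → v_3 = j of Σ_t A[v_t][v_{t+1}]. For example, for (i, j) = (0, 2) we minimise over 9 possible intermediate vertex sequences; the minimum is 5, attained along the walk 0 → 2 → 2 → 2.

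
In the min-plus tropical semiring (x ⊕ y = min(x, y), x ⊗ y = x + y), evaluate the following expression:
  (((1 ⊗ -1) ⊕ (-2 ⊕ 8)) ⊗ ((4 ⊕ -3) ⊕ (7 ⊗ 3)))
(((1 ⊗ -1) ⊕ (-2 ⊕ 8)) ⊗ ((4 ⊕ -3) ⊕ (7 ⊗ 3))) = -5

Expand innermost to outermost. Recall ⊕ takes the minimum of its arguments and ⊗ takes their sum. Working out the expression (((1 ⊗ -1) ⊕ (-2 ⊕ 8)) ⊗ ((4 ⊕ -3) ⊕ (7 ⊗ 3))) gives -5.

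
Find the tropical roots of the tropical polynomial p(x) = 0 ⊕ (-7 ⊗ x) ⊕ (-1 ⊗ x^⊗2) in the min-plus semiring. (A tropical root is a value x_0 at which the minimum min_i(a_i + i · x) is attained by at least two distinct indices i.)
Roots: {-6, 7}

Each tropical root is a break point of the lower envelope of the lines y = a_i + i · x (there are 3 lines, with slopes 0, 1, ..., 2). Only the lines that attain the minimum somewhere contribute to roots; other lines are dominated. Here the surviving (envelope) indices are i = 2, i = 1, i = 0.
Intersections between consecutive envelope lines give the roots: for adjacent envelope indices i < j the intersection is x = (a_i − a_j) / (j − i). Reading off the sorted break points: {-6, 7}.
Verification: at each break x_0, at least two indices attain the minimum of min_i(a_i + i · x_0).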